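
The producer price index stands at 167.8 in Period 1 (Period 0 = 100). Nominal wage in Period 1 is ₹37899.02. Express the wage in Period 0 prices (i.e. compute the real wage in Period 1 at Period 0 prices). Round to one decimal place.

22585.8

Real = Nominal ÷ (Index/100) = 37899.02 ÷ (167.8/100)
     = 37899.02 ÷ 1.678 = 22585.8284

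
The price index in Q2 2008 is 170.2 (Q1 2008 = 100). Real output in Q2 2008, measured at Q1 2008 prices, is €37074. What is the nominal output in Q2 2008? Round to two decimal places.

63099.95

Nominal = Real × (Index/100) = 37074 × (170.2/100)
        = 37074 × 1.702 = 63099.9480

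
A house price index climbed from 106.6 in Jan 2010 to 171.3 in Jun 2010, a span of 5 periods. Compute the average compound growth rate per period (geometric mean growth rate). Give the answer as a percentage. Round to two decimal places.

Growth factor = (171.3/106.6)^(1/5) = (1.606942)^(1/5) = 1.099512
Growth rate = 1.099512 − 1 = 0.099512 = 9.9512%

9.95%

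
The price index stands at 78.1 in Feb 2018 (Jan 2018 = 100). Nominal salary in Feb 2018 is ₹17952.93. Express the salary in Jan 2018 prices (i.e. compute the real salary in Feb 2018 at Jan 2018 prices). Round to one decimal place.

Real = Nominal ÷ (Index/100) = 17952.93 ÷ (78.1/100)
     = 17952.93 ÷ 0.781 = 22987.1063

22987.1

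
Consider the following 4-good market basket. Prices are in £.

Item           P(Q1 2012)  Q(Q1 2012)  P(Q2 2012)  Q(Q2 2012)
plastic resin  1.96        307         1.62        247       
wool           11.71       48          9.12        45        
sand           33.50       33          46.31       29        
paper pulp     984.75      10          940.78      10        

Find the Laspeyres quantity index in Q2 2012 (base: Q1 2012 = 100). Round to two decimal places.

97.63

Laspeyres quantity index uses base-period prices as weights.
ΣP(Q1 2012)·Q(Q2 2012) = 1.96×247 + 11.71×45 + 33.50×29 + 984.75×10 = 484.12 + 526.95 + 971.5 + 9847.5 = 11830.07
ΣP(Q1 2012)·Q(Q1 2012) = 1.96×307 + 11.71×48 + 33.50×33 + 984.75×10 = 601.72 + 562.08 + 1105.5 + 9847.5 = 12116.8
Index = 11830.07 / 12116.8 × 100 = 97.6336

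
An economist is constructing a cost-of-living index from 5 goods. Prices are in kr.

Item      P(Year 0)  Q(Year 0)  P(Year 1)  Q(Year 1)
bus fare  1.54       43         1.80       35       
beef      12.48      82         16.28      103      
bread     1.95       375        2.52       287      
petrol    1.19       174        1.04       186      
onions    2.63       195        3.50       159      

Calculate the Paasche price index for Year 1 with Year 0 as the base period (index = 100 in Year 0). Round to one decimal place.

126.6

Paasche price index uses current-period quantities as weights.
ΣP(Year 1)·Q(Year 1) = 1.80×35 + 16.28×103 + 2.52×287 + 1.04×186 + 3.50×159 = 63 + 1676.84 + 723.24 + 193.44 + 556.5 = 3213.02
ΣP(Year 0)·Q(Year 1) = 1.54×35 + 12.48×103 + 1.95×287 + 1.19×186 + 2.63×159 = 53.9 + 1285.44 + 559.65 + 221.34 + 418.17 = 2538.5
Index = 3213.02 / 2538.5 × 100 = 126.5716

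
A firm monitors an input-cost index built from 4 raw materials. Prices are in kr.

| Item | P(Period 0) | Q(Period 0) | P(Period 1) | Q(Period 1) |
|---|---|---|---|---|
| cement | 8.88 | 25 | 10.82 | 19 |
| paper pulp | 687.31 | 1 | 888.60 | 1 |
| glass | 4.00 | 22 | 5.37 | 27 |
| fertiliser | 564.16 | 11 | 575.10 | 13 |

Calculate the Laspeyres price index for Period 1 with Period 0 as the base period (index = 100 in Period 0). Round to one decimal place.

Laspeyres price index uses base-period quantities as weights.
ΣP(Period 1)·Q(Period 0) = 10.82×25 + 888.60×1 + 5.37×22 + 575.10×11 = 270.5 + 888.6 + 118.14 + 6326.1 = 7603.34
ΣP(Period 0)·Q(Period 0) = 8.88×25 + 687.31×1 + 4.00×22 + 564.16×11 = 222 + 687.31 + 88 + 6205.76 = 7203.07
Index = 7603.34 / 7203.07 × 100 = 105.5569

105.6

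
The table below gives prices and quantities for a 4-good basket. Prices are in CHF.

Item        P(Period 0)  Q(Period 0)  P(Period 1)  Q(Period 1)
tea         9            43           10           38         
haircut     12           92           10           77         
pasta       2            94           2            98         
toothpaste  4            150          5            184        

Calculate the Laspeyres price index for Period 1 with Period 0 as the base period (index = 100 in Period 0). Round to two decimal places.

100.39

Laspeyres price index uses base-period quantities as weights.
ΣP(Period 1)·Q(Period 0) = 10×43 + 10×92 + 2×94 + 5×150 = 430 + 920 + 188 + 750 = 2288
ΣP(Period 0)·Q(Period 0) = 9×43 + 12×92 + 2×94 + 4×150 = 387 + 1104 + 188 + 600 = 2279
Index = 2288 / 2279 × 100 = 100.3949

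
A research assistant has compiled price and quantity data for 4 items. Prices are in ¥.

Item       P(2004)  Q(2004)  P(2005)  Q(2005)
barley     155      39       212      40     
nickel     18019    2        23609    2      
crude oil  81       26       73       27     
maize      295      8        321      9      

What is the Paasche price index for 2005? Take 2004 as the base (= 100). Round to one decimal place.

128.6

Paasche price index uses current-period quantities as weights.
ΣP(2005)·Q(2005) = 212×40 + 23609×2 + 73×27 + 321×9 = 8480 + 47218 + 1971 + 2889 = 60558
ΣP(2004)·Q(2005) = 155×40 + 18019×2 + 81×27 + 295×9 = 6200 + 36038 + 2187 + 2655 = 47080
Index = 60558 / 47080 × 100 = 128.6279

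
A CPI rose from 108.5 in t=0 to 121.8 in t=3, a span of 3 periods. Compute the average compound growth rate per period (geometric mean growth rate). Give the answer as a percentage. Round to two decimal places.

Growth factor = (121.8/108.5)^(1/3) = (1.122581)^(1/3) = 1.039296
Growth rate = 1.039296 − 1 = 0.039296 = 3.9296%

3.93%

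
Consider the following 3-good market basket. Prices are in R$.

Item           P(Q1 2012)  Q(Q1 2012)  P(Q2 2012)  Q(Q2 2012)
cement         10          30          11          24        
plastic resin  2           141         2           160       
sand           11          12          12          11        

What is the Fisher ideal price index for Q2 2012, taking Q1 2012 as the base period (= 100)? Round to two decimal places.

105.51

Laspeyres component (base-period weights):
ΣP(Q2 2012)Q(Q1 2012) = 11×30 + 2×141 + 12×12 = 330 + 282 + 144 = 756
ΣP(Q1 2012)Q(Q1 2012) = 10×30 + 2×141 + 11×12 = 300 + 282 + 132 = 714
L = 756 / 714 × 100 = 105.8824
Paasche component (current-period weights):
ΣP(Q2 2012)Q(Q2 2012) = 11×24 + 2×160 + 12×11 = 264 + 320 + 132 = 716
ΣP(Q1 2012)Q(Q2 2012) = 10×24 + 2×160 + 11×11 = 240 + 320 + 121 = 681
P = 716 / 681 × 100 = 105.1395
Fisher = √(L × P) = √(105.8824 × 105.1395) = 105.5103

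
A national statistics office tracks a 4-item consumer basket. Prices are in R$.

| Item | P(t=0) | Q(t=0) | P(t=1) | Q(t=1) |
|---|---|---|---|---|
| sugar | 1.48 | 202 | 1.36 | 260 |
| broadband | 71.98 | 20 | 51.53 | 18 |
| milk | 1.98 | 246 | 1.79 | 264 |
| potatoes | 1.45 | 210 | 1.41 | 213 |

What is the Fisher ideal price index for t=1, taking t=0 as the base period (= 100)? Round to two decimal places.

Laspeyres component (base-period weights):
ΣP(t=1)Q(t=0) = 1.36×202 + 51.53×20 + 1.79×246 + 1.41×210 = 274.72 + 1030.6 + 440.34 + 296.1 = 2041.76
ΣP(t=0)Q(t=0) = 1.48×202 + 71.98×20 + 1.98×246 + 1.45×210 = 298.96 + 1439.6 + 487.08 + 304.5 = 2530.14
L = 2041.76 / 2530.14 × 100 = 80.6975
Paasche component (current-period weights):
ΣP(t=1)Q(t=1) = 1.36×260 + 51.53×18 + 1.79×264 + 1.41×213 = 353.6 + 927.54 + 472.56 + 300.33 = 2054.03
ΣP(t=0)Q(t=1) = 1.48×260 + 71.98×18 + 1.98×264 + 1.45×213 = 384.8 + 1295.64 + 522.72 + 308.85 = 2512.01
P = 2054.03 / 2512.01 × 100 = 81.7684
Fisher = √(L × P) = √(80.6975 × 81.7684) = 81.2312

81.23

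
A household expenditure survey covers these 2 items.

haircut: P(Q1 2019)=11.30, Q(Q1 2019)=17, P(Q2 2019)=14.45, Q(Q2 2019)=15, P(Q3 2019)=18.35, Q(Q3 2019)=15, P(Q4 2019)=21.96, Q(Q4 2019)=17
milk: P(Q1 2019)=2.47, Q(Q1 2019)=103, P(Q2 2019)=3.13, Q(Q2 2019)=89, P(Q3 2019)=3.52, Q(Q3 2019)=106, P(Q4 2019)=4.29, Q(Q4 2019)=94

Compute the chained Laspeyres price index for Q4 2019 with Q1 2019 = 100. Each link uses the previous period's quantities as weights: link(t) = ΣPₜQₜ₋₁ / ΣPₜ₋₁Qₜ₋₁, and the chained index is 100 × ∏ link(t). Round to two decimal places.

182.81

Link Q1 2019→Q2 2019:
ΣP(Q2 2019)Q(Q1 2019) = 14.45×17 + 3.13×103 = 245.65 + 322.39 = 568.04
ΣP(Q1 2019)Q(Q1 2019) = 11.30×17 + 2.47×103 = 192.1 + 254.41 = 446.51
link = 568.04/446.51 = 1.272178
Link Q2 2019→Q3 2019:
ΣP(Q3 2019)Q(Q2 2019) = 18.35×15 + 3.52×89 = 275.25 + 313.28 = 588.53
ΣP(Q2 2019)Q(Q2 2019) = 14.45×15 + 3.13×89 = 216.75 + 278.57 = 495.32
link = 588.53/495.32 = 1.188181
Link Q3 2019→Q4 2019:
ΣP(Q4 2019)Q(Q3 2019) = 21.96×15 + 4.29×106 = 329.4 + 454.74 = 784.14
ΣP(Q3 2019)Q(Q3 2019) = 18.35×15 + 3.52×106 = 275.25 + 373.12 = 648.37
link = 784.14/648.37 = 1.209402
Chained index = 100 × 1.272178 × 1.188181 × 1.209402 = 182.8105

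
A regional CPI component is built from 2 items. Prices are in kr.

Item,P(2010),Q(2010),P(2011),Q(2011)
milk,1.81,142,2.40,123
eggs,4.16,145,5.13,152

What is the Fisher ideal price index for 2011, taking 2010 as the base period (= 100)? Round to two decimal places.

125.91

Laspeyres component (base-period weights):
ΣP(2011)Q(2010) = 2.40×142 + 5.13×145 = 340.8 + 743.85 = 1084.65
ΣP(2010)Q(2010) = 1.81×142 + 4.16×145 = 257.02 + 603.2 = 860.22
L = 1084.65 / 860.22 × 100 = 126.0898
Paasche component (current-period weights):
ΣP(2011)Q(2011) = 2.40×123 + 5.13×152 = 295.2 + 779.76 = 1074.96
ΣP(2010)Q(2011) = 1.81×123 + 4.16×152 = 222.63 + 632.32 = 854.95
P = 1074.96 / 854.95 × 100 = 125.7337
Fisher = √(L × P) = √(126.0898 × 125.7337) = 125.9116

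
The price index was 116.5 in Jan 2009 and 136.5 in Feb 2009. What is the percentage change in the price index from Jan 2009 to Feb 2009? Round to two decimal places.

Change = (136.5 − 116.5) / 116.5 × 100
       = 20.0 / 116.5 × 100 = 17.1674%

17.17%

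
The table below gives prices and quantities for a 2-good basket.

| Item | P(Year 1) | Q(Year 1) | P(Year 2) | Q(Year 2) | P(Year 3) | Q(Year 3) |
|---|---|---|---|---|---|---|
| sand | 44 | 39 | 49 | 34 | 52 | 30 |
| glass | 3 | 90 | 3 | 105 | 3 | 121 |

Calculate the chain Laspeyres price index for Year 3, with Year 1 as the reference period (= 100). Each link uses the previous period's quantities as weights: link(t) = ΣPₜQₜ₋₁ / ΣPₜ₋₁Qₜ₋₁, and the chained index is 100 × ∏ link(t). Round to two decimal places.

115.47

Link Year 1→Year 2:
ΣP(Year 2)Q(Year 1) = 49×39 + 3×90 = 1911 + 270 = 2181
ΣP(Year 1)Q(Year 1) = 44×39 + 3×90 = 1716 + 270 = 1986
link = 2181/1986 = 1.098187
Link Year 2→Year 3:
ΣP(Year 3)Q(Year 2) = 52×34 + 3×105 = 1768 + 315 = 2083
ΣP(Year 2)Q(Year 2) = 49×34 + 3×105 = 1666 + 315 = 1981
link = 2083/1981 = 1.051489
Chained index = 100 × 1.098187 × 1.051489 = 115.4732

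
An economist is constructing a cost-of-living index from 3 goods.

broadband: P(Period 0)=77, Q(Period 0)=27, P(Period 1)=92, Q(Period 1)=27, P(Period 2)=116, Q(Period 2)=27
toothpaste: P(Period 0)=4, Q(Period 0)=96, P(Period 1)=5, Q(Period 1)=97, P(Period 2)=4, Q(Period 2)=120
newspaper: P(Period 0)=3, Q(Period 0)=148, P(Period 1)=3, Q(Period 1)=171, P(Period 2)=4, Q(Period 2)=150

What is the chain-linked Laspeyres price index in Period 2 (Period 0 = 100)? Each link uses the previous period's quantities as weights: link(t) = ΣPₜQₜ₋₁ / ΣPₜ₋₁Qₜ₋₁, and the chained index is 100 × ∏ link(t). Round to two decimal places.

Link Period 0→Period 1:
ΣP(Period 1)Q(Period 0) = 92×27 + 5×96 + 3×148 = 2484 + 480 + 444 = 3408
ΣP(Period 0)Q(Period 0) = 77×27 + 4×96 + 3×148 = 2079 + 384 + 444 = 2907
link = 3408/2907 = 1.172343
Link Period 1→Period 2:
ΣP(Period 2)Q(Period 1) = 116×27 + 4×97 + 4×171 = 3132 + 388 + 684 = 4204
ΣP(Period 1)Q(Period 1) = 92×27 + 5×97 + 3×171 = 2484 + 485 + 513 = 3482
link = 4204/3482 = 1.207352
Chained index = 100 × 1.172343 × 1.207352 = 141.5430

141.54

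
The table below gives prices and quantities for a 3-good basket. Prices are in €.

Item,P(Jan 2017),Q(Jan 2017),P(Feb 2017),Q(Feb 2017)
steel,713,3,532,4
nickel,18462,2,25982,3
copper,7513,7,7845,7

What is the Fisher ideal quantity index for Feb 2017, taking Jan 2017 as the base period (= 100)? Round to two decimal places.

Laspeyres component (base-period weights):
ΣP(Jan 2017)Q(Feb 2017) = 713×4 + 18462×3 + 7513×7 = 2852 + 55386 + 52591 = 110829
ΣP(Jan 2017)Q(Jan 2017) = 713×3 + 18462×2 + 7513×7 = 2139 + 36924 + 52591 = 91654
L = 110829 / 91654 × 100 = 120.9211
Paasche component (current-period weights):
ΣP(Feb 2017)Q(Feb 2017) = 532×4 + 25982×3 + 7845×7 = 2128 + 77946 + 54915 = 134989
ΣP(Feb 2017)Q(Jan 2017) = 532×3 + 25982×2 + 7845×7 = 1596 + 51964 + 54915 = 108475
P = 134989 / 108475 × 100 = 124.4425
Fisher = √(L × P) = √(120.9211 × 124.4425) = 122.6692

122.67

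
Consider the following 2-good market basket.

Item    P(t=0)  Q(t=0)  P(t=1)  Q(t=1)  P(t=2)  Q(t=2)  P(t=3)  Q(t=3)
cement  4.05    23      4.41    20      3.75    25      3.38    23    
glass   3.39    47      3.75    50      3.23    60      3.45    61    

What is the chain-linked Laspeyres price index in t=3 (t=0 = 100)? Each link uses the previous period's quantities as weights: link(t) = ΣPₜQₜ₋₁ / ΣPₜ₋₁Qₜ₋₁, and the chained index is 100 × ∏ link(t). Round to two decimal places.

95.64

Link t=0→t=1:
ΣP(t=1)Q(t=0) = 4.41×23 + 3.75×47 = 101.43 + 176.25 = 277.68
ΣP(t=0)Q(t=0) = 4.05×23 + 3.39×47 = 93.15 + 159.33 = 252.48
link = 277.68/252.48 = 1.099810
Link t=1→t=2:
ΣP(t=2)Q(t=1) = 3.75×20 + 3.23×50 = 75 + 161.5 = 236.5
ΣP(t=1)Q(t=1) = 4.41×20 + 3.75×50 = 88.2 + 187.5 = 275.7
link = 236.5/275.7 = 0.857816
Link t=2→t=3:
ΣP(t=3)Q(t=2) = 3.38×25 + 3.45×60 = 84.5 + 207 = 291.5
ΣP(t=2)Q(t=2) = 3.75×25 + 3.23×60 = 93.75 + 193.8 = 287.55
link = 291.5/287.55 = 1.013737
Chained index = 100 × 1.099810 × 0.857816 × 1.013737 = 95.6395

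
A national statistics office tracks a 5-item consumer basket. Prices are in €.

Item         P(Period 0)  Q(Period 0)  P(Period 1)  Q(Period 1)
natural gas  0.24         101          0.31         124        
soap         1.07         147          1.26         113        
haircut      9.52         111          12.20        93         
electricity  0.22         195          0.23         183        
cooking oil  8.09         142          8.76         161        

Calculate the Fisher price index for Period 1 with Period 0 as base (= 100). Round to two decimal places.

117.02

Laspeyres component (base-period weights):
ΣP(Period 1)Q(Period 0) = 0.31×101 + 1.26×147 + 12.20×111 + 0.23×195 + 8.76×142 = 31.31 + 185.22 + 1354.2 + 44.85 + 1243.92 = 2859.5
ΣP(Period 0)Q(Period 0) = 0.24×101 + 1.07×147 + 9.52×111 + 0.22×195 + 8.09×142 = 24.24 + 157.29 + 1056.72 + 42.9 + 1148.78 = 2429.93
L = 2859.5 / 2429.93 × 100 = 117.6783
Paasche component (current-period weights):
ΣP(Period 1)Q(Period 1) = 0.31×124 + 1.26×113 + 12.20×93 + 0.23×183 + 8.76×161 = 38.44 + 142.38 + 1134.6 + 42.09 + 1410.36 = 2767.87
ΣP(Period 0)Q(Period 1) = 0.24×124 + 1.07×113 + 9.52×93 + 0.22×183 + 8.09×161 = 29.76 + 120.91 + 885.36 + 40.26 + 1302.49 = 2378.78
P = 2767.87 / 2378.78 × 100 = 116.3567
Fisher = √(L × P) = √(117.6783 × 116.3567) = 117.0156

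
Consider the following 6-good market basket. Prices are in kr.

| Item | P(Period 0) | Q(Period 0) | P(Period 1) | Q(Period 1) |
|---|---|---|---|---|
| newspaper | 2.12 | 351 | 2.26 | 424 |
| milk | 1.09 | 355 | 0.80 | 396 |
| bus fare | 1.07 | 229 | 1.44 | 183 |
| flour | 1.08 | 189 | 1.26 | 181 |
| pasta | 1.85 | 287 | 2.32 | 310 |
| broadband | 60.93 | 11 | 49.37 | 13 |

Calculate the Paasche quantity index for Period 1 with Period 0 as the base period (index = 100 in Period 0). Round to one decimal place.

109.6

Paasche quantity index uses current-period prices as weights.
ΣP(Period 1)·Q(Period 1) = 2.26×424 + 0.80×396 + 1.44×183 + 1.26×181 + 2.32×310 + 49.37×13 = 958.24 + 316.8 + 263.52 + 228.06 + 719.2 + 641.81 = 3127.63
ΣP(Period 1)·Q(Period 0) = 2.26×351 + 0.80×355 + 1.44×229 + 1.26×189 + 2.32×287 + 49.37×11 = 793.26 + 284 + 329.76 + 238.14 + 665.84 + 543.07 = 2854.07
Index = 3127.63 / 2854.07 × 100 = 109.5849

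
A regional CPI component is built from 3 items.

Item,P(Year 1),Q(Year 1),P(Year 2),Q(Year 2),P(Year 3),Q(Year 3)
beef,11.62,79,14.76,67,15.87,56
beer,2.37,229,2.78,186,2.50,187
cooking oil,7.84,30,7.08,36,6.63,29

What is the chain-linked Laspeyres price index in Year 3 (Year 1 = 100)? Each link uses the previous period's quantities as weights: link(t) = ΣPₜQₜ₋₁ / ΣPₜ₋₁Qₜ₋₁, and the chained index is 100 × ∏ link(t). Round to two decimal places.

119.23

Link Year 1→Year 2:
ΣP(Year 2)Q(Year 1) = 14.76×79 + 2.78×229 + 7.08×30 = 1166.04 + 636.62 + 212.4 = 2015.06
ΣP(Year 1)Q(Year 1) = 11.62×79 + 2.37×229 + 7.84×30 = 917.98 + 542.73 + 235.2 = 1695.91
link = 2015.06/1695.91 = 1.188188
Link Year 2→Year 3:
ΣP(Year 3)Q(Year 2) = 15.87×67 + 2.50×186 + 6.63×36 = 1063.29 + 465 + 238.68 = 1766.97
ΣP(Year 2)Q(Year 2) = 14.76×67 + 2.78×186 + 7.08×36 = 988.92 + 517.08 + 254.88 = 1760.88
link = 1766.97/1760.88 = 1.003458
Chained index = 100 × 1.188188 × 1.003458 = 119.2297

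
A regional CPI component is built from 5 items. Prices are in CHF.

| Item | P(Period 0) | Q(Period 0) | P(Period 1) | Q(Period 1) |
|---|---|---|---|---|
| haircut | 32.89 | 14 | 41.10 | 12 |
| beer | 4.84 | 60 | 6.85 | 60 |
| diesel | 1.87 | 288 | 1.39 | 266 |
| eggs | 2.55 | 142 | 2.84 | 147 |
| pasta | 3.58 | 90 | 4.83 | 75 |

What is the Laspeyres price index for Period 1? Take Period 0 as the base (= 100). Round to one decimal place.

Laspeyres price index uses base-period quantities as weights.
ΣP(Period 1)·Q(Period 0) = 41.10×14 + 6.85×60 + 1.39×288 + 2.84×142 + 4.83×90 = 575.4 + 411 + 400.32 + 403.28 + 434.7 = 2224.7
ΣP(Period 0)·Q(Period 0) = 32.89×14 + 4.84×60 + 1.87×288 + 2.55×142 + 3.58×90 = 460.46 + 290.4 + 538.56 + 362.1 + 322.2 = 1973.72
Index = 2224.7 / 1973.72 × 100 = 112.7161

112.7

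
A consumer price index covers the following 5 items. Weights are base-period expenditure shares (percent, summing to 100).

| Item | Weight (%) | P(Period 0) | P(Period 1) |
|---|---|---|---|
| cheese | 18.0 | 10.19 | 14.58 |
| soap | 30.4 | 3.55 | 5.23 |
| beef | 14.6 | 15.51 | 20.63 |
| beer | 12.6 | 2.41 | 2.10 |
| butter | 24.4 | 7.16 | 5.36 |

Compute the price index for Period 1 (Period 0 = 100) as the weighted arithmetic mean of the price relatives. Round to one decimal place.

119.2

cheese: 18.0 × (14.58/10.19) = 18.0 × 1.430815 = 25.7547
soap: 30.4 × (5.23/3.55) = 30.4 × 1.473239 = 44.7865
beef: 14.6 × (20.63/15.51) = 14.6 × 1.330110 = 19.4196
beer: 12.6 × (2.10/2.41) = 12.6 × 0.871369 = 10.9793
butter: 24.4 × (5.36/7.16) = 24.4 × 0.748603 = 18.2659
Index = Σ wᵢ·(p₁ᵢ/p₀ᵢ) = 25.7547 + 44.7865 + 19.4196 + 10.9793 + 18.2659 = 119.2059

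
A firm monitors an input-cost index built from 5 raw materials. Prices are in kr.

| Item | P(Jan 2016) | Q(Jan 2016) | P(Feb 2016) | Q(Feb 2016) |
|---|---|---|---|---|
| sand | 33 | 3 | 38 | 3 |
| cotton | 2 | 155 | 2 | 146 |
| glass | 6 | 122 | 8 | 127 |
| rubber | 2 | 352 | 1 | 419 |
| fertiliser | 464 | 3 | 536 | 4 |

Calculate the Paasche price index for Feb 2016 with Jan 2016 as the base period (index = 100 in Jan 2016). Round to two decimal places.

Paasche price index uses current-period quantities as weights.
ΣP(Feb 2016)·Q(Feb 2016) = 38×3 + 2×146 + 8×127 + 1×419 + 536×4 = 114 + 292 + 1016 + 419 + 2144 = 3985
ΣP(Jan 2016)·Q(Feb 2016) = 33×3 + 2×146 + 6×127 + 2×419 + 464×4 = 99 + 292 + 762 + 838 + 1856 = 3847
Index = 3985 / 3847 × 100 = 103.5872

103.59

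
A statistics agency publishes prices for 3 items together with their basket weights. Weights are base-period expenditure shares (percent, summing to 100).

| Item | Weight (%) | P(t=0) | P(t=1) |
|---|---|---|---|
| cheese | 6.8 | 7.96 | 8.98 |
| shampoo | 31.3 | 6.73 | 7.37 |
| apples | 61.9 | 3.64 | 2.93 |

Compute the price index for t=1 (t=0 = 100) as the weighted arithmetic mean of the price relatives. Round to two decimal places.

91.77

cheese: 6.8 × (8.98/7.96) = 6.8 × 1.128141 = 7.6714
shampoo: 31.3 × (7.37/6.73) = 31.3 × 1.095097 = 34.2765
apples: 61.9 × (2.93/3.64) = 61.9 × 0.804945 = 49.8261
Index = Σ wᵢ·(p₁ᵢ/p₀ᵢ) = 7.6714 + 34.2765 + 49.8261 = 91.7740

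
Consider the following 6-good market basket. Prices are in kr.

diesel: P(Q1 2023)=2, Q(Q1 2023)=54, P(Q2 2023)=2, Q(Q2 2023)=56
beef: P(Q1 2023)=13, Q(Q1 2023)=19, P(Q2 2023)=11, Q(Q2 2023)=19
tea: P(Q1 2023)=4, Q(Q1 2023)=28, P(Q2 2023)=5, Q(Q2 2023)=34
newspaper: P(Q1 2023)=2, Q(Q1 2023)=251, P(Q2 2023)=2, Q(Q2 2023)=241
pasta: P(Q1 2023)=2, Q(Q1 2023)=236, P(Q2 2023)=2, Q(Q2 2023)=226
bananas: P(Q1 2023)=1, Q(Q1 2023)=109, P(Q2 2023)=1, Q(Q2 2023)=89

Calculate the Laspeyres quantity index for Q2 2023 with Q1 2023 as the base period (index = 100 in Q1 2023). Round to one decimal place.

Laspeyres quantity index uses base-period prices as weights.
ΣP(Q1 2023)·Q(Q2 2023) = 2×56 + 13×19 + 4×34 + 2×241 + 2×226 + 1×89 = 112 + 247 + 136 + 482 + 452 + 89 = 1518
ΣP(Q1 2023)·Q(Q1 2023) = 2×54 + 13×19 + 4×28 + 2×251 + 2×236 + 1×109 = 108 + 247 + 112 + 502 + 472 + 109 = 1550
Index = 1518 / 1550 × 100 = 97.9355

97.9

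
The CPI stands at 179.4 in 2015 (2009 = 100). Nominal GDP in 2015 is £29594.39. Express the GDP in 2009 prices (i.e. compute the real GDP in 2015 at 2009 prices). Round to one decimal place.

Real = Nominal ÷ (Index/100) = 29594.39 ÷ (179.4/100)
     = 29594.39 ÷ 1.794 = 16496.3155

16496.3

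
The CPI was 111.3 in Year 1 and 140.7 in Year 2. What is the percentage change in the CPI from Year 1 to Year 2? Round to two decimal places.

26.42%

Change = (140.7 − 111.3) / 111.3 × 100
       = 29.4 / 111.3 × 100 = 26.4151%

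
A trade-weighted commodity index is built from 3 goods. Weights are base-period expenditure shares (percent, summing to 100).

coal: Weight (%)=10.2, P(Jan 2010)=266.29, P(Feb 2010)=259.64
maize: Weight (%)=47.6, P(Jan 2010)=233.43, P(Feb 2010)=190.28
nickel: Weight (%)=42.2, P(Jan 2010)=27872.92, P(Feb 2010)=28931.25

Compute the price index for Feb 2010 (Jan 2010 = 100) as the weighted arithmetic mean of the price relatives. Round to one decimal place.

92.5

coal: 10.2 × (259.64/266.29) = 10.2 × 0.975027 = 9.9453
maize: 47.6 × (190.28/233.43) = 47.6 × 0.815148 = 38.8010
nickel: 42.2 × (28931.25/27872.92) = 42.2 × 1.037970 = 43.8023
Index = Σ wᵢ·(p₁ᵢ/p₀ᵢ) = 9.9453 + 38.8010 + 43.8023 = 92.5486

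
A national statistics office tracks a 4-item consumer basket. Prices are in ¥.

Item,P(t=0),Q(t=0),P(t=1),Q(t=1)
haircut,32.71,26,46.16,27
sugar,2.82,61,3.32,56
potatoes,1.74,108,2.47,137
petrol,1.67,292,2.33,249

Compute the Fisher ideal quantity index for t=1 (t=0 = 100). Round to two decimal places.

99.94

Laspeyres component (base-period weights):
ΣP(t=0)Q(t=1) = 32.71×27 + 2.82×56 + 1.74×137 + 1.67×249 = 883.17 + 157.92 + 238.38 + 415.83 = 1695.3
ΣP(t=0)Q(t=0) = 32.71×26 + 2.82×61 + 1.74×108 + 1.67×292 = 850.46 + 172.02 + 187.92 + 487.64 = 1698.04
L = 1695.3 / 1698.04 × 100 = 99.8386
Paasche component (current-period weights):
ΣP(t=1)Q(t=1) = 46.16×27 + 3.32×56 + 2.47×137 + 2.33×249 = 1246.32 + 185.92 + 338.39 + 580.17 = 2350.8
ΣP(t=1)Q(t=0) = 46.16×26 + 3.32×61 + 2.47×108 + 2.33×292 = 1200.16 + 202.52 + 266.76 + 680.36 = 2349.8
P = 2350.8 / 2349.8 × 100 = 100.0426
Fisher = √(L × P) = √(99.8386 × 100.0426) = 99.9405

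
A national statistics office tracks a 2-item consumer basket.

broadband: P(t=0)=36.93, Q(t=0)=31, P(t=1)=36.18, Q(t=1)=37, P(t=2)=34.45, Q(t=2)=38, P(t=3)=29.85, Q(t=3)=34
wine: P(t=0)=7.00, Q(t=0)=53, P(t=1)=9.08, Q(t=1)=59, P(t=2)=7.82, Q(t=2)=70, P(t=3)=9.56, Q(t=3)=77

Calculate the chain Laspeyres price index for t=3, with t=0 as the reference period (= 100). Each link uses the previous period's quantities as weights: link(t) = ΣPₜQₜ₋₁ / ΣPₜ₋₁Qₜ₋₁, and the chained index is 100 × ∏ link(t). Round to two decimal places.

Link t=0→t=1:
ΣP(t=1)Q(t=0) = 36.18×31 + 9.08×53 = 1121.58 + 481.24 = 1602.82
ΣP(t=0)Q(t=0) = 36.93×31 + 7.00×53 = 1144.83 + 371 = 1515.83
link = 1602.82/1515.83 = 1.057388
Link t=1→t=2:
ΣP(t=2)Q(t=1) = 34.45×37 + 7.82×59 = 1274.65 + 461.38 = 1736.03
ΣP(t=1)Q(t=1) = 36.18×37 + 9.08×59 = 1338.66 + 535.72 = 1874.38
link = 1736.03/1874.38 = 0.926189
Link t=2→t=3:
ΣP(t=3)Q(t=2) = 29.85×38 + 9.56×70 = 1134.3 + 669.2 = 1803.5
ΣP(t=2)Q(t=2) = 34.45×38 + 7.82×70 = 1309.1 + 547.4 = 1856.5
link = 1803.5/1856.5 = 0.971452
Chained index = 100 × 1.057388 × 0.926189 × 0.971452 = 95.1382

95.14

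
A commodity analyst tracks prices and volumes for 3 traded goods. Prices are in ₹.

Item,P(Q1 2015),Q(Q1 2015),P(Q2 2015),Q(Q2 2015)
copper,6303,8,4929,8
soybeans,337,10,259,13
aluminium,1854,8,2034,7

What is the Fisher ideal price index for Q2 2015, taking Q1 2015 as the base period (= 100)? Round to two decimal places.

Laspeyres component (base-period weights):
ΣP(Q2 2015)Q(Q1 2015) = 4929×8 + 259×10 + 2034×8 = 39432 + 2590 + 16272 = 58294
ΣP(Q1 2015)Q(Q1 2015) = 6303×8 + 337×10 + 1854×8 = 50424 + 3370 + 14832 = 68626
L = 58294 / 68626 × 100 = 84.9445
Paasche component (current-period weights):
ΣP(Q2 2015)Q(Q2 2015) = 4929×8 + 259×13 + 2034×7 = 39432 + 3367 + 14238 = 57037
ΣP(Q1 2015)Q(Q2 2015) = 6303×8 + 337×13 + 1854×7 = 50424 + 4381 + 12978 = 67783
P = 57037 / 67783 × 100 = 84.1465
Fisher = √(L × P) = √(84.9445 × 84.1465) = 84.5445

84.54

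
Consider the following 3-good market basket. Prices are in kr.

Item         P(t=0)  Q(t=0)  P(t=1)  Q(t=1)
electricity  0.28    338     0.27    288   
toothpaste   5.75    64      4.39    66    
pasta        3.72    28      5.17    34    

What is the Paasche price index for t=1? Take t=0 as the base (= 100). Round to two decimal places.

92.61

Paasche price index uses current-period quantities as weights.
ΣP(t=1)·Q(t=1) = 0.27×288 + 4.39×66 + 5.17×34 = 77.76 + 289.74 + 175.78 = 543.28
ΣP(t=0)·Q(t=1) = 0.28×288 + 5.75×66 + 3.72×34 = 80.64 + 379.5 + 126.48 = 586.62
Index = 543.28 / 586.62 × 100 = 92.6119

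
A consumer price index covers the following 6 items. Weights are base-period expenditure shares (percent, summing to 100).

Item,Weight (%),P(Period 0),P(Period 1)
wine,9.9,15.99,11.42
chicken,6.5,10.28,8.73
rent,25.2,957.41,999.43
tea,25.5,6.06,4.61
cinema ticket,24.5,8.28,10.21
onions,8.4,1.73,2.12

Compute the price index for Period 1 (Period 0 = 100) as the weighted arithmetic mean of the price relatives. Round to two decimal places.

98.80

wine: 9.9 × (11.42/15.99) = 9.9 × 0.714196 = 7.0705
chicken: 6.5 × (8.73/10.28) = 6.5 × 0.849222 = 5.5199
rent: 25.2 × (999.43/957.41) = 25.2 × 1.043889 = 26.3060
tea: 25.5 × (4.61/6.06) = 25.5 × 0.760726 = 19.3985
cinema ticket: 24.5 × (10.21/8.28) = 24.5 × 1.233092 = 30.2107
onions: 8.4 × (2.12/1.73) = 8.4 × 1.225434 = 10.2936
Index = Σ wᵢ·(p₁ᵢ/p₀ᵢ) = 7.0705 + 5.5199 + 26.3060 + 19.3985 + 30.2107 + 10.2936 = 98.7994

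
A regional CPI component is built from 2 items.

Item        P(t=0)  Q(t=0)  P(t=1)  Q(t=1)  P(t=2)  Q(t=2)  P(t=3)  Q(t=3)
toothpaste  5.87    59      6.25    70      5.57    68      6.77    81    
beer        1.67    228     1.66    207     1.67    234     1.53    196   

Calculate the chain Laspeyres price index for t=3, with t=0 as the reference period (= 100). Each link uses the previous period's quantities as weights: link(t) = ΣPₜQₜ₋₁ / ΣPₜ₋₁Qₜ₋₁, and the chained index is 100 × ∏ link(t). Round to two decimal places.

102.92

Link t=0→t=1:
ΣP(t=1)Q(t=0) = 6.25×59 + 1.66×228 = 368.75 + 378.48 = 747.23
ΣP(t=0)Q(t=0) = 5.87×59 + 1.67×228 = 346.33 + 380.76 = 727.09
link = 747.23/727.09 = 1.027699
Link t=1→t=2:
ΣP(t=2)Q(t=1) = 5.57×70 + 1.67×207 = 389.9 + 345.69 = 735.59
ΣP(t=1)Q(t=1) = 6.25×70 + 1.66×207 = 437.5 + 343.62 = 781.12
link = 735.59/781.12 = 0.941712
Link t=2→t=3:
ΣP(t=3)Q(t=2) = 6.77×68 + 1.53×234 = 460.36 + 358.02 = 818.38
ΣP(t=2)Q(t=2) = 5.57×68 + 1.67×234 = 378.76 + 390.78 = 769.54
link = 818.38/769.54 = 1.063466
Chained index = 100 × 1.027699 × 0.941712 × 1.063466 = 102.9219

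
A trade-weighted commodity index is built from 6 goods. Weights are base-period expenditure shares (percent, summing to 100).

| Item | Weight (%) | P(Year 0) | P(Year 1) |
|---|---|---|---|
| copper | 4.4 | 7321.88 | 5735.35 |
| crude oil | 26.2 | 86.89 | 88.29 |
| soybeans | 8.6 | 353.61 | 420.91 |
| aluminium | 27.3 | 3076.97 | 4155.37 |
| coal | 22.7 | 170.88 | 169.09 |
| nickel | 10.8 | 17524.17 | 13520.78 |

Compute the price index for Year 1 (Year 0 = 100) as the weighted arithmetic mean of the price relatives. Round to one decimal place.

copper: 4.4 × (5735.35/7321.88) = 4.4 × 0.783317 = 3.4466
crude oil: 26.2 × (88.29/86.89) = 26.2 × 1.016112 = 26.6221
soybeans: 8.6 × (420.91/353.61) = 8.6 × 1.190323 = 10.2368
aluminium: 27.3 × (4155.37/3076.97) = 27.3 × 1.350475 = 36.8680
coal: 22.7 × (169.09/170.88) = 22.7 × 0.989525 = 22.4622
nickel: 10.8 × (13520.78/17524.17) = 10.8 × 0.771550 = 8.3327
Index = Σ wᵢ·(p₁ᵢ/p₀ᵢ) = 3.4466 + 26.6221 + 10.2368 + 36.8680 + 22.4622 + 8.3327 = 107.9684

108.0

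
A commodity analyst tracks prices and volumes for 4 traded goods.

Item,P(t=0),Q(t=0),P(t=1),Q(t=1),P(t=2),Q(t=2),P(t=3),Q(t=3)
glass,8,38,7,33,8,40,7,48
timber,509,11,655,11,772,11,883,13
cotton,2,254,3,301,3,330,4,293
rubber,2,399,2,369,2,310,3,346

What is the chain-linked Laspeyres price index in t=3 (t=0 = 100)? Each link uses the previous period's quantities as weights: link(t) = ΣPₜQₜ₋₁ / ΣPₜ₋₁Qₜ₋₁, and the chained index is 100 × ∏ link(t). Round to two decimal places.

168.56

Link t=0→t=1:
ΣP(t=1)Q(t=0) = 7×38 + 655×11 + 3×254 + 2×399 = 266 + 7205 + 762 + 798 = 9031
ΣP(t=0)Q(t=0) = 8×38 + 509×11 + 2×254 + 2×399 = 304 + 5599 + 508 + 798 = 7209
link = 9031/7209 = 1.252740
Link t=1→t=2:
ΣP(t=2)Q(t=1) = 8×33 + 772×11 + 3×301 + 2×369 = 264 + 8492 + 903 + 738 = 10397
ΣP(t=1)Q(t=1) = 7×33 + 655×11 + 3×301 + 2×369 = 231 + 7205 + 903 + 738 = 9077
link = 10397/9077 = 1.145422
Link t=2→t=3:
ΣP(t=3)Q(t=2) = 7×40 + 883×11 + 4×330 + 3×310 = 280 + 9713 + 1320 + 930 = 12243
ΣP(t=2)Q(t=2) = 8×40 + 772×11 + 3×330 + 2×310 = 320 + 8492 + 990 + 620 = 10422
link = 12243/10422 = 1.174727
Chained index = 100 × 1.252740 × 1.145422 × 1.174727 = 168.5634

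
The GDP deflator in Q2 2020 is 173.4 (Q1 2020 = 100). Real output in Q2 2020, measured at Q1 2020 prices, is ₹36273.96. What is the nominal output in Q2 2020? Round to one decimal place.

62899.0

Nominal = Real × (Index/100) = 36273.96 × (173.4/100)
        = 36273.96 × 1.734 = 62899.0466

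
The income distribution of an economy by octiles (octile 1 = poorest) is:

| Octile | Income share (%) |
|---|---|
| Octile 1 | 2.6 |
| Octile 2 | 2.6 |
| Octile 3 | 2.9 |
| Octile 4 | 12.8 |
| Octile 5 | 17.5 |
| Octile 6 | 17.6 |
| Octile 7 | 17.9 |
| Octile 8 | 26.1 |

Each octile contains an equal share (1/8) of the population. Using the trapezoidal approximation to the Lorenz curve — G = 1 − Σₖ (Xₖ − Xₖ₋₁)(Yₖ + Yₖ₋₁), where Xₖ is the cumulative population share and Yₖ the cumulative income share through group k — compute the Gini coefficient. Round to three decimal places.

0.362

Cumulative income shares Yₖ: 0.0260, 0.0520, 0.0810, 0.2090, 0.3840, 0.5600, 0.7390, 1.0000
Σ (Xₖ−Xₖ₋₁)(Yₖ+Yₖ₋₁) = (1/8)(0.0260+0.0000) + (1/8)(0.0520+0.0260) + (1/8)(0.0810+0.0520) + (1/8)(0.2090+0.0810) + (1/8)(0.3840+0.2090) + (1/8)(0.5600+0.3840) + (1/8)(0.7390+0.5600) + (1/8)(1.0000+0.7390)
  = 0.0033 + 0.0098 + 0.0166 + 0.0363 + 0.0741 + 0.1180 + 0.1624 + 0.2174 = 0.6378
G = 1 − 0.6378 = 0.3622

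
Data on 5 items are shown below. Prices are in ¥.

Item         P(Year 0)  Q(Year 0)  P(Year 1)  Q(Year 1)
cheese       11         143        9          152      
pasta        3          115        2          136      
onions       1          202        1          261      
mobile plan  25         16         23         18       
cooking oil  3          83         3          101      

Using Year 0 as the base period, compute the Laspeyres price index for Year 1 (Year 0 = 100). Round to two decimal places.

84.36

Laspeyres price index uses base-period quantities as weights.
ΣP(Year 1)·Q(Year 0) = 9×143 + 2×115 + 1×202 + 23×16 + 3×83 = 1287 + 230 + 202 + 368 + 249 = 2336
ΣP(Year 0)·Q(Year 0) = 11×143 + 3×115 + 1×202 + 25×16 + 3×83 = 1573 + 345 + 202 + 400 + 249 = 2769
Index = 2336 / 2769 × 100 = 84.3626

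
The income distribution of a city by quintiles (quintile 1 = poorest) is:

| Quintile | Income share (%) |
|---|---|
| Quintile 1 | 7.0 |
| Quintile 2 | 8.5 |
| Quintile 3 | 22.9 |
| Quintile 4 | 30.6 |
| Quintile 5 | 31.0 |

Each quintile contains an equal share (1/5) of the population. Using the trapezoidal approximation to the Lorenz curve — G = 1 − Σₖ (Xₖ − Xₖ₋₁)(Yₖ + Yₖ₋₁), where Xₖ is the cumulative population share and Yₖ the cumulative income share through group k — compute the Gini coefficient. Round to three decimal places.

Cumulative income shares Yₖ: 0.0700, 0.1550, 0.3840, 0.6900, 1.0000
Σ (Xₖ−Xₖ₋₁)(Yₖ+Yₖ₋₁) = (1/5)(0.0700+0.0000) + (1/5)(0.1550+0.0700) + (1/5)(0.3840+0.1550) + (1/5)(0.6900+0.3840) + (1/5)(1.0000+0.6900)
  = 0.0140 + 0.0450 + 0.1078 + 0.2148 + 0.3380 = 0.7196
G = 1 − 0.7196 = 0.2804

0.280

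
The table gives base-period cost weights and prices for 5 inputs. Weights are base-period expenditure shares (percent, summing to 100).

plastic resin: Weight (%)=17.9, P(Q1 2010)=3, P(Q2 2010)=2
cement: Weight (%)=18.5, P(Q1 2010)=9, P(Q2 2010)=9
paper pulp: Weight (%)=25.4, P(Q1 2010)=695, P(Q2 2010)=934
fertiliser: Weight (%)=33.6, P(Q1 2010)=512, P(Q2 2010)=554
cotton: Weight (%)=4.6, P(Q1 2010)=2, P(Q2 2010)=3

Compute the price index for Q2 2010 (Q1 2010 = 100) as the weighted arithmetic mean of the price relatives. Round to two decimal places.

plastic resin: 17.9 × (2/3) = 17.9 × 0.666667 = 11.9333
cement: 18.5 × (9/9) = 18.5 × 1.000000 = 18.5000
paper pulp: 25.4 × (934/695) = 25.4 × 1.343885 = 34.1347
fertiliser: 33.6 × (554/512) = 33.6 × 1.082031 = 36.3563
cotton: 4.6 × (3/2) = 4.6 × 1.500000 = 6.9000
Index = Σ wᵢ·(p₁ᵢ/p₀ᵢ) = 11.9333 + 18.5000 + 34.1347 + 36.3563 + 6.9000 = 107.8243

107.82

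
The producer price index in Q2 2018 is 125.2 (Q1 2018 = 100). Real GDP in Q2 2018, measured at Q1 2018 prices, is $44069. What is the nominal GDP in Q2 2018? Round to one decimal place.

Nominal = Real × (Index/100) = 44069 × (125.2/100)
        = 44069 × 1.252 = 55174.3880

55174.4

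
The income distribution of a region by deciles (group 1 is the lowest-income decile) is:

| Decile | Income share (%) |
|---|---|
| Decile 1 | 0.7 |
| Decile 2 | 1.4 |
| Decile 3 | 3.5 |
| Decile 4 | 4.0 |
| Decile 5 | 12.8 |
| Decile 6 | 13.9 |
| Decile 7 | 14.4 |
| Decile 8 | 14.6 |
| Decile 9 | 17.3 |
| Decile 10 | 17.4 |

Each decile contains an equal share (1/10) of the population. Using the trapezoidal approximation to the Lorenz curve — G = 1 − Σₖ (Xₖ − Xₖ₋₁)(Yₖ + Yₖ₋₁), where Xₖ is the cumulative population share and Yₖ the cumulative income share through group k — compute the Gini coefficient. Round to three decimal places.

Cumulative income shares Yₖ: 0.0070, 0.0210, 0.0560, 0.0960, 0.2240, 0.3630, 0.5070, 0.6530, 0.8260, 1.0000
Σ (Xₖ−Xₖ₋₁)(Yₖ+Yₖ₋₁) = (1/10)(0.0070+0.0000) + (1/10)(0.0210+0.0070) + (1/10)(0.0560+0.0210) + (1/10)(0.0960+0.0560) + (1/10)(0.2240+0.0960) + (1/10)(0.3630+0.2240) + (1/10)(0.5070+0.3630) + (1/10)(0.6530+0.5070) + (1/10)(0.8260+0.6530) + (1/10)(1.0000+0.8260)
  = 0.0007 + 0.0028 + 0.0077 + 0.0152 + 0.0320 + 0.0587 + 0.0870 + 0.1160 + 0.1479 + 0.1826 = 0.6506
G = 1 − 0.6506 = 0.3494

0.349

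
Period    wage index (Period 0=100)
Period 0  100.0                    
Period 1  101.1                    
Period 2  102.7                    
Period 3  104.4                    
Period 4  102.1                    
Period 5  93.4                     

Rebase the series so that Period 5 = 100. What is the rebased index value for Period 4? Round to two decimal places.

Rebased(Period 4) = 102.1 / 93.4 × 100 = 109.3148

109.31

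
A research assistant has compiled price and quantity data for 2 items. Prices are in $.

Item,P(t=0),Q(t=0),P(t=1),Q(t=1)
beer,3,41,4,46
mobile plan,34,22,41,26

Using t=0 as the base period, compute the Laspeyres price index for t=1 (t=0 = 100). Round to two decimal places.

Laspeyres price index uses base-period quantities as weights.
ΣP(t=1)·Q(t=0) = 4×41 + 41×22 = 164 + 902 = 1066
ΣP(t=0)·Q(t=0) = 3×41 + 34×22 = 123 + 748 = 871
Index = 1066 / 871 × 100 = 122.3881

122.39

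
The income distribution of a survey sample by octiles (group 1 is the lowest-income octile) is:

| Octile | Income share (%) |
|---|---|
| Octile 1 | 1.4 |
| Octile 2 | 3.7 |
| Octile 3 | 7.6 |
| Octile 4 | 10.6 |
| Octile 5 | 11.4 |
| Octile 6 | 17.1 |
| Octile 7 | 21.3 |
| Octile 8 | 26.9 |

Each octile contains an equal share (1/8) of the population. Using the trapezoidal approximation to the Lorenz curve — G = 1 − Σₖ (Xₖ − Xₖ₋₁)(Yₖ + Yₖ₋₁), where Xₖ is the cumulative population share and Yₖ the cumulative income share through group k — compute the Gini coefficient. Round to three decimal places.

0.370

Cumulative income shares Yₖ: 0.0140, 0.0510, 0.1270, 0.2330, 0.3470, 0.5180, 0.7310, 1.0000
Σ (Xₖ−Xₖ₋₁)(Yₖ+Yₖ₋₁) = (1/8)(0.0140+0.0000) + (1/8)(0.0510+0.0140) + (1/8)(0.1270+0.0510) + (1/8)(0.2330+0.1270) + (1/8)(0.3470+0.2330) + (1/8)(0.5180+0.3470) + (1/8)(0.7310+0.5180) + (1/8)(1.0000+0.7310)
  = 0.0017 + 0.0081 + 0.0222 + 0.0450 + 0.0725 + 0.1081 + 0.1561 + 0.2164 = 0.6302
G = 1 − 0.6302 = 0.3698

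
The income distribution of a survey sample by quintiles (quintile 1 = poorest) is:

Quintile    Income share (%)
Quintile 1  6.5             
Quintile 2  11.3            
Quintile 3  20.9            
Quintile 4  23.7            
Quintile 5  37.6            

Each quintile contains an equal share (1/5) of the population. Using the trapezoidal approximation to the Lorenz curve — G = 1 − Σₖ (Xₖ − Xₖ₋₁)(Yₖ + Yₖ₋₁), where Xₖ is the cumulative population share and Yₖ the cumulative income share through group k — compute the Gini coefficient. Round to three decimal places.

Cumulative income shares Yₖ: 0.0650, 0.1780, 0.3870, 0.6240, 1.0000
Σ (Xₖ−Xₖ₋₁)(Yₖ+Yₖ₋₁) = (1/5)(0.0650+0.0000) + (1/5)(0.1780+0.0650) + (1/5)(0.3870+0.1780) + (1/5)(0.6240+0.3870) + (1/5)(1.0000+0.6240)
  = 0.0130 + 0.0486 + 0.1130 + 0.2022 + 0.3248 = 0.7016
G = 1 − 0.7016 = 0.2984

0.298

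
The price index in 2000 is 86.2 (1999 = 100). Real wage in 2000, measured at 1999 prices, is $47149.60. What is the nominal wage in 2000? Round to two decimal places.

40642.96

Nominal = Real × (Index/100) = 47149.60 × (86.2/100)
        = 47149.60 × 0.862 = 40642.9552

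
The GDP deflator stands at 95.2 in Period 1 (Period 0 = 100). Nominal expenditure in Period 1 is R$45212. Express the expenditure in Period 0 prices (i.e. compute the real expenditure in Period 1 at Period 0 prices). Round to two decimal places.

Real = Nominal ÷ (Index/100) = 45212 ÷ (95.2/100)
     = 45212 ÷ 0.952 = 47491.5966

47491.60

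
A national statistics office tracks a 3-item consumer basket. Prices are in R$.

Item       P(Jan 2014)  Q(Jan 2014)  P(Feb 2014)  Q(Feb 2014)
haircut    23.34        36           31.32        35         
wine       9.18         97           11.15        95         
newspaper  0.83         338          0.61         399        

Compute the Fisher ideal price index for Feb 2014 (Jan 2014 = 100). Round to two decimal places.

Laspeyres component (base-period weights):
ΣP(Feb 2014)Q(Jan 2014) = 31.32×36 + 11.15×97 + 0.61×338 = 1127.52 + 1081.55 + 206.18 = 2415.25
ΣP(Jan 2014)Q(Jan 2014) = 23.34×36 + 9.18×97 + 0.83×338 = 840.24 + 890.46 + 280.54 = 2011.24
L = 2415.25 / 2011.24 × 100 = 120.0876
Paasche component (current-period weights):
ΣP(Feb 2014)Q(Feb 2014) = 31.32×35 + 11.15×95 + 0.61×399 = 1096.2 + 1059.25 + 243.39 = 2398.84
ΣP(Jan 2014)Q(Feb 2014) = 23.34×35 + 9.18×95 + 0.83×399 = 816.9 + 872.1 + 331.17 = 2020.17
P = 2398.84 / 2020.17 × 100 = 118.7445
Fisher = √(L × P) = √(120.0876 × 118.7445) = 119.4141

119.41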